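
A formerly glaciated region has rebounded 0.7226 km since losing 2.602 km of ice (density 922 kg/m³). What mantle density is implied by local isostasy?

3320 kg/m³

ρ_m = ρ_ice t / u = 922 × 2.602 km/0.7226 km = 3320 kg/m³.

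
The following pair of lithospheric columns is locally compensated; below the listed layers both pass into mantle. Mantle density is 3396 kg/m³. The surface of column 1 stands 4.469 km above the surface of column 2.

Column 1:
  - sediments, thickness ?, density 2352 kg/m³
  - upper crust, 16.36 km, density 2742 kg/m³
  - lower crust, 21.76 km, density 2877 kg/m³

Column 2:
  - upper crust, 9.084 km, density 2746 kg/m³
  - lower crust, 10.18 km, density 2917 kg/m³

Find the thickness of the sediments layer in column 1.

3.8 km

Take the compensation level at the base of the deeper column (depth z_c below the surface of column 1) and equate Σ ρ_i t_i down to z_c; mantle fills any gap and the z_c terms cancel.
Column 1: x×2352 + 16.36×2742 + 21.76×2877 + (z_c − 38.12 − x)×3396
Column 2: 4.469×0 + 9.084×2746 + 10.18×2917 + (z_c − 4.469 − 19.264)×3396
The z_c×3396 term appears on both sides and cancels. Collect the known terms of each column as K = Σ(ρt)_known − 3396 × (depth of known layers): K_1 = 107462.64 − 3396×38.12 = −21992.88; K_2 = 54639.724 − 3396×(4.469 + 19.264) = −25957.544.
Balance: K_1 − x×(3396 − 2352) = K_2, so x = (K_1 − K_2)/(3396 − 2352) = 3964.66/1044 = 3.8 km.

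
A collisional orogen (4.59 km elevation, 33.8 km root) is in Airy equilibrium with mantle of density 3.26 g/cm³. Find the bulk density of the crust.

2.87 g/cm³

ρ_c h = (ρ_m − ρ_c) r → ρ_c (h + r) = ρ_m r → ρ_c = ρ_m r / (h + r).
ρ_c = 3.26 × 33.8 km / (4.59 km + 33.8 km) = 2.87 g/cm³.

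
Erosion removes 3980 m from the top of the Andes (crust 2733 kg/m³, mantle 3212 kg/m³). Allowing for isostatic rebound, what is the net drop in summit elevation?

594 m

Rebound u = e ρ_c/ρ_m = 3980 m × 2733/3212 = 3386 m.
Net surface drop = e − u = 3980 m − 3386 m = e (ρ_m − ρ_c)/ρ_m = 594 m.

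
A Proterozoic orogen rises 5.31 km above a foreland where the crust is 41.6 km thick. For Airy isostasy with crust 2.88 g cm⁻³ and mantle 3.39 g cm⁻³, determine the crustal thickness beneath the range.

Root depth r = h ρ_c / (ρ_m − ρ_c) = 5.31 km × 2.88 / 0.51 = 29.99 km.
Total thickness = T + h + r = 41.6 km + 5.31 km + 29.99 km = 76.9 km.

76.9 km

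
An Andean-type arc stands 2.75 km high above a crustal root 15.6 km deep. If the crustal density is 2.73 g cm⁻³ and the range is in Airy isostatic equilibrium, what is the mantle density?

3.21 g cm⁻³

Airy balance: ρ_c h = (ρ_m − ρ_c) r → ρ_m = ρ_c (1 + h/r).
ρ_m = 2.73 × (1 + 2.75 km/15.6 km) = 3.21 g cm⁻³.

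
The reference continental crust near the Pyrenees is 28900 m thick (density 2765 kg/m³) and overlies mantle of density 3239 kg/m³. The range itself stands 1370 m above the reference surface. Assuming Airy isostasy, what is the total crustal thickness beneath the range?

Root depth r = h ρ_c / (ρ_m − ρ_c) = 1370 m × 2765 / 474 = 7992 m.
Total thickness = T + h + r = 28900 m + 1370 m + 7992 m = 38300 m.

38300 m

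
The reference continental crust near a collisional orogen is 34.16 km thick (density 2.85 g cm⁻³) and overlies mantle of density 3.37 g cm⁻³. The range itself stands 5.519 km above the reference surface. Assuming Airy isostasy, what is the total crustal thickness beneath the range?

Root depth r = h ρ_c / (ρ_m − ρ_c) = 5.519 km × 2.85 / 0.52 = 30.25 km.
Total thickness = T + h + r = 34.16 km + 5.519 km + 30.25 km = 69.9 km.

69.9 km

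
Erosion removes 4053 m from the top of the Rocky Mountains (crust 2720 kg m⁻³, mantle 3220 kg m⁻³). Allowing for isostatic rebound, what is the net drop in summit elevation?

629 m

Rebound u = e ρ_c/ρ_m = 4053 m × 2720/3220 = 3424 m.
Net surface drop = e − u = 4053 m − 3424 m = e (ρ_m − ρ_c)/ρ_m = 629 m.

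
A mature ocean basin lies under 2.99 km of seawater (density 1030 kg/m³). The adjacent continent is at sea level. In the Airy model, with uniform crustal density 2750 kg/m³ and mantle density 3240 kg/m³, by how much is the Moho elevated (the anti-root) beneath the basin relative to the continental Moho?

Balancing pressure at the compensation depth: replacing crust with seawater at the top is compensated by replacing crust with mantle at the base: d (ρ_c − ρ_w) = a (ρ_m − ρ_c).
a = d (ρ_c − ρ_w)/(ρ_m − ρ_c) = 2.99 km × 1720/490 = 10.5 km.

10.5 km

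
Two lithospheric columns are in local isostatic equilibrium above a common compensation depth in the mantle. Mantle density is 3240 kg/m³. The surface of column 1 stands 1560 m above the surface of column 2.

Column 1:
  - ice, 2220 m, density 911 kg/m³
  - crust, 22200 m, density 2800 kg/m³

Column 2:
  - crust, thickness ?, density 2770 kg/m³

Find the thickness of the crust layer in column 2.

Take the compensation level at the base of the deeper column (depth z_c below the surface of column 1) and equate Σ ρ_i t_i down to z_c; mantle fills any gap and the z_c terms cancel.
Column 1: 2220×911 + 22200×2800 + (z_c − 24420)×3240
Column 2: 1560×0 + x×2770 + (z_c − 1560 − 0 − x)×3240
The z_c×3240 term appears on both sides and cancels. Collect the known terms of each column as K = Σ(ρt)_known − 3240 × (depth of known layers): K_1 = 64182420 − 3240×24420 = −14938380; K_2 = 0 − 3240×(1560 + 0) = −5054400.
Balance: K_1 = K_2 − x×(3240 − 2770), so x = (K_2 − K_1)/(3240 − 2770) = 9883980/470 = 21000 m.

21000 m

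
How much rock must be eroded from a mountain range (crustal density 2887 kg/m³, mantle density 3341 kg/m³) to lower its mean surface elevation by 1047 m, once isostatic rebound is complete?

Net drop Δ = e − u = e − e ρ_c/ρ_m = e (ρ_m − ρ_c)/ρ_m.
e = Δ ρ_m/(ρ_m − ρ_c) = 1047 m × 3341/454 = 7700 m.

7700 m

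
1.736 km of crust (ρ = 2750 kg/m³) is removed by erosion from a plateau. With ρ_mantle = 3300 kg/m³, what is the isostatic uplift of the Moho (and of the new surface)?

1.45 km

Unloading: uplift u = e ρ_c/ρ_m = 1.736 km × 2750/3300 = 1.45 km.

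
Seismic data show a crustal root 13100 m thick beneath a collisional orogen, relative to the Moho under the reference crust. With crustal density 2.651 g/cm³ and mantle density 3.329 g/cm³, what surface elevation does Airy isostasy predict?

Isostatic balance requires: ρ_c h = (ρ_m − ρ_c) r.
h = r (ρ_m − ρ_c) / ρ_c = 13100 m × (3.329 − 2.651) / 2.651 = 3350 m.

3350 m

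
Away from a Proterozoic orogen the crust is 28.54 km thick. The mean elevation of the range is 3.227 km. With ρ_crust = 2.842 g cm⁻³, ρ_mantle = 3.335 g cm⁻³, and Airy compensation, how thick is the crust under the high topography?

Root depth r = h ρ_c / (ρ_m − ρ_c) = 3.227 km × 2.842 / 0.493 = 18.6 km.
Total thickness = T + h + r = 28.54 km + 3.227 km + 18.6 km = 50.4 km.

50.4 km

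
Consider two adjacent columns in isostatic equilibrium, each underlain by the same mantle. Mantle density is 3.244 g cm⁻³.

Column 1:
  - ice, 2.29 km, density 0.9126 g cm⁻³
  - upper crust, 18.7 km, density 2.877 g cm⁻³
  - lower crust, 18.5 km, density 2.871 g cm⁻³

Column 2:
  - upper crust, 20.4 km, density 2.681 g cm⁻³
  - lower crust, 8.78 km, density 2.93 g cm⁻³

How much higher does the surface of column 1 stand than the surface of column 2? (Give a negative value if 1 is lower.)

For any compensation level in the mantle, the mantle terms cancel and isostasy reduces to e = (Σt_1 − Σt_2) − (Σ(ρt)_1 − Σ(ρt)_2) / ρ_m.
Σt_1 = 39.49 km; Σt_2 = 29.18 km; Σ(ρt)_1 = 109.003254; Σ(ρt)_2 = 80.4178 (in km·g cm⁻³).
e = (39.49 − 29.18) − (109.003254 − 80.4178) / 3.244 = 1.5 km.

1.5 km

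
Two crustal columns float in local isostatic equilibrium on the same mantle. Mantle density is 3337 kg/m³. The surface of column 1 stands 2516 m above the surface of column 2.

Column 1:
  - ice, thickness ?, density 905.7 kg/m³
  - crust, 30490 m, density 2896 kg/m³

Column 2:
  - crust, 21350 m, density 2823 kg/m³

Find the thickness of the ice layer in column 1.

2440 m

Take the compensation level at the base of the deeper column (depth z_c below the surface of column 1) and equate Σ ρ_i t_i down to z_c; mantle fills any gap and the z_c terms cancel.
Column 1: x×905.7 + 30490×2896 + (z_c − 30490 − x)×3337
Column 2: 2516×0 + 21350×2823 + (z_c − 2516 − 21350)×3337
The z_c×3337 term appears on both sides and cancels. Collect the known terms of each column as K = Σ(ρt)_known − 3337 × (depth of known layers): K_1 = 88299040 − 3337×30490 = −13446090; K_2 = 60271050 − 3337×(2516 + 21350) = −19369792.
Balance: K_1 − x×(3337 − 905.7) = K_2, so x = (K_1 − K_2)/(3337 − 905.7) = 5923700/2431.3 = 2440 m.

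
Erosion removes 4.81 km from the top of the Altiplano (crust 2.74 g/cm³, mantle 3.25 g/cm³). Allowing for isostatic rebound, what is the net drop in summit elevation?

0.755 km

Rebound u = e ρ_c/ρ_m = 4.81 km × 2.74/3.25 = 4.055 km.
Net surface drop = e − u = 4.81 km − 4.055 km = e (ρ_m − ρ_c)/ρ_m = 0.755 km.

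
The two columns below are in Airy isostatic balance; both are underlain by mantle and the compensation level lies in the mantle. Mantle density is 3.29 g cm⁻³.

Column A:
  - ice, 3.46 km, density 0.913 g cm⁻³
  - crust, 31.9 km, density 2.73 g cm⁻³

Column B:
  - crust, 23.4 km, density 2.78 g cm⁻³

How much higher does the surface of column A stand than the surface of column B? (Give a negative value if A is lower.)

For any compensation level in the mantle, the mantle terms cancel and isostasy reduces to e = (Σt_A − Σt_B) − (Σ(ρt)_A − Σ(ρt)_B) / ρ_m.
Σt_A = 35.36 km; Σt_B = 23.4 km; Σ(ρt)_A = 90.24598; Σ(ρt)_B = 65.052 (in km·g cm⁻³).
e = (35.36 − 23.4) − (90.24598 − 65.052) / 3.29 = 4.3 km.

4.3 km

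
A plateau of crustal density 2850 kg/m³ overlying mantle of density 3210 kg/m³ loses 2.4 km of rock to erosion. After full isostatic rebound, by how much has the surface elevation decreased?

Rebound u = e ρ_c/ρ_m = 2.4 km × 2850/3210 = 2.131 km.
Net surface drop = e − u = 2.4 km − 2.131 km = e (ρ_m − ρ_c)/ρ_m = 0.269 km.

0.269 km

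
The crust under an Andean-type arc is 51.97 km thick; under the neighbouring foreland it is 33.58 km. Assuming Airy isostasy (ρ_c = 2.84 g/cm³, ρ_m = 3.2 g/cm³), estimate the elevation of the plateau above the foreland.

Excess crust Δ = 51.97 km − 33.58 km = 18.39 km, split between elevation h and root r with h + r = Δ.
Airy balance ρ_c h = (ρ_m − ρ_c) r gives r = h ρ_c/(ρ_m − ρ_c), so h (1 + ρ_c/(ρ_m − ρ_c)) = Δ, i.e. h = Δ (ρ_m − ρ_c)/ρ_m.
h = 18.39 km × 0.36/3.2 = 2.07 km.

2.07 km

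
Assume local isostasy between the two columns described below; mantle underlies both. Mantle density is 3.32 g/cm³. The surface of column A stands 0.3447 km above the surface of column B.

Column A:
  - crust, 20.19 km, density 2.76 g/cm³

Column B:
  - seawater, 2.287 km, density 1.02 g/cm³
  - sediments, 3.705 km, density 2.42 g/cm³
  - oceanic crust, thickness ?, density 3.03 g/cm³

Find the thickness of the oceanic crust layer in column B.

Take the compensation level at the base of the deeper column (depth z_c below the surface of column A) and equate Σ ρ_i t_i down to z_c; mantle fills any gap and the z_c terms cancel.
Column A: 20.19×2.76 + (z_c − 20.19)×3.32
Column B: 0.3447×0 + 2.287×1.02 + 3.705×2.42 + x×3.03 + (z_c − 0.3447 − 5.992 − x)×3.32
The z_c×3.32 term appears on both sides and cancels. Collect the known terms of each column as K = Σ(ρt)_known − 3.32 × (depth of known layers): K_A = 55.7244 − 3.32×20.19 = −11.3064; K_B = 11.29884 − 3.32×(0.3447 + 5.992) = −9.739004.
Balance: K_A = K_B − x×(3.32 − 3.03), so x = (K_B − K_A)/(3.32 − 3.03) = 1.5674/0.29 = 5.4 km.

5.4 km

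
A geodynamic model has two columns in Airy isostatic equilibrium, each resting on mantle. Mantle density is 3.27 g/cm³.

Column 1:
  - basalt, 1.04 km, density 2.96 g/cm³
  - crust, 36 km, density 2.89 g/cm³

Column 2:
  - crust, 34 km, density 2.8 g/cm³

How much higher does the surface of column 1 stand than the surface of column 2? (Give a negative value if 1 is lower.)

For any compensation level in the mantle, the mantle terms cancel and isostasy reduces to e = (Σt_1 − Σt_2) − (Σ(ρt)_1 − Σ(ρt)_2) / ρ_m.
Σt_1 = 37.04 km; Σt_2 = 34 km; Σ(ρt)_1 = 107.1184; Σ(ρt)_2 = 95.2 (in km·g/cm³).
e = (37.04 − 34) − (107.1184 − 95.2) / 3.27 = −0.605 km.

−0.605 km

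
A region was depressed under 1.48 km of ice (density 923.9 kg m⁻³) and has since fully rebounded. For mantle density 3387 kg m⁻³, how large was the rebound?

Removing the load lets mantle flow back in; uplift u satisfies ρ_ice t = ρ_m u.
u = t ρ_ice/ρ_m = 1.48 km × 923.9/3387 = 0.404 km.

0.404 km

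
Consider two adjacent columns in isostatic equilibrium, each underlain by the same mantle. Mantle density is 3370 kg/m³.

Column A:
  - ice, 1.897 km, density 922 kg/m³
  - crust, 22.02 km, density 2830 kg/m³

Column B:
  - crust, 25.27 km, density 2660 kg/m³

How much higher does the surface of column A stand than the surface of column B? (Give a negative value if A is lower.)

For any compensation level in the mantle, the mantle terms cancel and isostasy reduces to e = (Σt_A − Σt_B) − (Σ(ρt)_A − Σ(ρt)_B) / ρ_m.
Σt_A = 23.917 km; Σt_B = 25.27 km; Σ(ρt)_A = 64065.634; Σ(ρt)_B = 67218.2 (in km·kg/m³).
e = (23.917 − 25.27) − (64065.634 − 67218.2) / 3370 = −0.418 km.

−0.418 km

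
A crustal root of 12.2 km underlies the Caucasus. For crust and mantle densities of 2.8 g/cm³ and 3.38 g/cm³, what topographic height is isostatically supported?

2.53 km

By Archimedes' principle applied to the lithosphere: ρ_c h = (ρ_m − ρ_c) r.
h = r (ρ_m − ρ_c) / ρ_c = 12.2 km × (3.38 − 2.8) / 2.8 = 2.53 km.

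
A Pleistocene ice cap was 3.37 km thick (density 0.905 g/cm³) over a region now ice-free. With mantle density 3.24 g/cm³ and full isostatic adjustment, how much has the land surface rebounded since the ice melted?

Removing the load lets mantle flow back in; uplift u satisfies ρ_ice t = ρ_m u.
u = t ρ_ice/ρ_m = 3.37 km × 0.905/3.24 = 0.941 km.

0.941 km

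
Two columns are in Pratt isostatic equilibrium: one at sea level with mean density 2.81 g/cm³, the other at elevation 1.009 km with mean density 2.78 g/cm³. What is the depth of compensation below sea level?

93.5 km

ρ_ref D = ρ (D + h) → D (ρ_ref − ρ) = ρ h.
D = ρ h/(ρ_ref − ρ) = 2.78 × 1.009 km/(2.81 − 2.78) = 93.5 km.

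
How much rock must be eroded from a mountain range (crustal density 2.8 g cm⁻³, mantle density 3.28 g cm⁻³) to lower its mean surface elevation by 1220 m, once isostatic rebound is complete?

8340 m

Net drop Δ = e − u = e − e ρ_c/ρ_m = e (ρ_m − ρ_c)/ρ_m.
e = Δ ρ_m/(ρ_m − ρ_c) = 1220 m × 3.28/0.48 = 8340 m.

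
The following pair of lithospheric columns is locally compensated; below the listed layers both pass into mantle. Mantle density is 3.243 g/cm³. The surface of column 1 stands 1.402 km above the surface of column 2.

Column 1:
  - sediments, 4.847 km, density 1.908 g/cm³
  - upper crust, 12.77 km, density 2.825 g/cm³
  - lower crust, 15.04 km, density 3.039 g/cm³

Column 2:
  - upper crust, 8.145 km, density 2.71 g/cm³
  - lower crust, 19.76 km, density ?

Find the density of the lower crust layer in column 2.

2.94 g/cm³

Take the compensation level at the base of the deeper column (depth z_c below the surface of column 1) and equate Σ ρ_i t_i down to z_c; mantle fills any gap and the z_c terms cancel.
Column 1: 4.847×1.908 + 12.77×2.825 + 15.04×3.039 + (z_c − 32.657)×3.243
Column 2: 1.402×0 + 8.145×2.71 + 19.76×ρ + (z_c − 1.402 − 27.905)×3.243
The z_c×3.243 term appears on both sides and cancels. Collect the known terms of each column as K = Σ(ρt)_known − 3.243 × (depth of known layers): K_1 = 91.029886 − 3.243×32.657 = −14.876765; K_2 = 22.07295 − 3.243×(1.402 + 27.905) = −72.969651.
Balance: K_1 = K_2 + 19.76×ρ, so ρ = (K_1 − K_2)/19.76 = 58.0929/19.76 = 2.94 g/cm³.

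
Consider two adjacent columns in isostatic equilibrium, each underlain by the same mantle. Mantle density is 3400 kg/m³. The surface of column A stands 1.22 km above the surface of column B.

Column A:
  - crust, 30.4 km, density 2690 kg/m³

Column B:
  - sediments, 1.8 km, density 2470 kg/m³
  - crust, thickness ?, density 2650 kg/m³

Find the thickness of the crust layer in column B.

21 km

Take the compensation level at the base of the deeper column (depth z_c below the surface of column A) and equate Σ ρ_i t_i down to z_c; mantle fills any gap and the z_c terms cancel.
Column A: 30.4×2690 + (z_c − 30.4)×3400
Column B: 1.22×0 + 1.8×2470 + x×2650 + (z_c − 1.22 − 1.8 − x)×3400
The z_c×3400 term appears on both sides and cancels. Collect the known terms of each column as K = Σ(ρt)_known − 3400 × (depth of known layers): K_A = 81776 − 3400×30.4 = −21584; K_B = 4446 − 3400×(1.22 + 1.8) = −5822.
Balance: K_A = K_B − x×(3400 − 2650), so x = (K_B − K_A)/(3400 − 2650) = 15762/750 = 21 km.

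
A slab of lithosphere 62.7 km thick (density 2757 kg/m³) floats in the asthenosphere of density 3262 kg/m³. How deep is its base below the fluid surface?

Draft d = t ρ_obj/ρ_fluid = 62.7 km × 2757/3262 = 53 km.

53 km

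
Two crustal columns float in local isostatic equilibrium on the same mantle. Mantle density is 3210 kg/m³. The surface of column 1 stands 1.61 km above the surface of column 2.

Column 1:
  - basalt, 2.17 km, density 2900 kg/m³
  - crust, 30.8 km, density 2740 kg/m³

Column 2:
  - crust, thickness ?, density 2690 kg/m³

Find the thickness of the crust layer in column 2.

Take the compensation level at the base of the deeper column (depth z_c below the surface of column 1) and equate Σ ρ_i t_i down to z_c; mantle fills any gap and the z_c terms cancel.
Column 1: 2.17×2900 + 30.8×2740 + (z_c − 32.97)×3210
Column 2: 1.61×0 + x×2690 + (z_c − 1.61 − 0 − x)×3210
The z_c×3210 term appears on both sides and cancels. Collect the known terms of each column as K = Σ(ρt)_known − 3210 × (depth of known layers): K_1 = 90685 − 3210×32.97 = −15148.7; K_2 = 0 − 3210×(1.61 + 0) = −5168.1.
Balance: K_1 = K_2 − x×(3210 − 2690), so x = (K_2 − K_1)/(3210 − 2690) = 9980.6/520 = 19.2 km.

19.2 km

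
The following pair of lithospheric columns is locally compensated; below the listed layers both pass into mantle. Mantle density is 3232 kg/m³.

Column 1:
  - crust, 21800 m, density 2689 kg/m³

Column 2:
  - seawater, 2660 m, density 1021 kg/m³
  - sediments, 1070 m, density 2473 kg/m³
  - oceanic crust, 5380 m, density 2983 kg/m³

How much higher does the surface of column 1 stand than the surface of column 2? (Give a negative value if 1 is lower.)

For any compensation level in the mantle, the mantle terms cancel and isostasy reduces to e = (Σt_1 − Σt_2) − (Σ(ρt)_1 − Σ(ρt)_2) / ρ_m.
Σt_1 = 21800 m; Σt_2 = 9110 m; Σ(ρt)_1 = 58620200; Σ(ρt)_2 = 21410510 (in m·kg/m³).
e = (21800 − 9110) − (58620200 − 21410510) / 3232 = 1180 m.

1180 m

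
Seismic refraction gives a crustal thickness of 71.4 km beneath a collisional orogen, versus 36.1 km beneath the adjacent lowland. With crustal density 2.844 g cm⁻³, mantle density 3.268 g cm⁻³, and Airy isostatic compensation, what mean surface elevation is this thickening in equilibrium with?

Excess crust Δ = 71.4 km − 36.1 km = 35.3 km, split between elevation h and root r with h + r = Δ.
Airy balance ρ_c h = (ρ_m − ρ_c) r gives r = h ρ_c/(ρ_m − ρ_c), so h (1 + ρ_c/(ρ_m − ρ_c)) = Δ, i.e. h = Δ (ρ_m − ρ_c)/ρ_m.
h = 35.3 km × 0.424/3.268 = 4.58 km.

4.58 km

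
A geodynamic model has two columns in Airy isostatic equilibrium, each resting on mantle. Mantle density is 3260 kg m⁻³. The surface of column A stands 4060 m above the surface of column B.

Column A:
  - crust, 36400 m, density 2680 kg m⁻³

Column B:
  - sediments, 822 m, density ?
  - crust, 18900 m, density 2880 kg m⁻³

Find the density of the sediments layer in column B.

2420 kg m⁻³

Take the compensation level at the base of the deeper column (depth z_c below the surface of column A) and equate Σ ρ_i t_i down to z_c; mantle fills any gap and the z_c terms cancel.
Column A: 36400×2680 + (z_c − 36400)×3260
Column B: 4060×0 + 822×ρ + 18900×2880 + (z_c − 4060 − 19722)×3260
The z_c×3260 term appears on both sides and cancels. Collect the known terms of each column as K = Σ(ρt)_known − 3260 × (depth of known layers): K_A = 97552000 − 3260×36400 = −21112000; K_B = 54432000 − 3260×(4060 + 19722) = −23097320.
Balance: K_A = K_B + 822×ρ, so ρ = (K_A − K_B)/822 = 1985320/822 = 2420 kg m⁻³.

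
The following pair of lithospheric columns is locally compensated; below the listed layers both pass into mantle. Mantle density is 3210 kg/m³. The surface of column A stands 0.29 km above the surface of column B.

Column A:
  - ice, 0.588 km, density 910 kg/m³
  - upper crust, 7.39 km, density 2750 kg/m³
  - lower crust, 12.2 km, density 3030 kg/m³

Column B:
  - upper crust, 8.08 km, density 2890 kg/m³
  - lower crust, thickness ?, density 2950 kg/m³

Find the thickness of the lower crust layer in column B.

Take the compensation level at the base of the deeper column (depth z_c below the surface of column A) and equate Σ ρ_i t_i down to z_c; mantle fills any gap and the z_c terms cancel.
Column A: 0.588×910 + 7.39×2750 + 12.2×3030 + (z_c − 20.178)×3210
Column B: 0.29×0 + 8.08×2890 + x×2950 + (z_c − 0.29 − 8.08 − x)×3210
The z_c×3210 term appears on both sides and cancels. Collect the known terms of each column as K = Σ(ρt)_known − 3210 × (depth of known layers): K_A = 57823.58 − 3210×20.178 = −6947.8; K_B = 23351.2 − 3210×(0.29 + 8.08) = −3516.5.
Balance: K_A = K_B − x×(3210 − 2950), so x = (K_B − K_A)/(3210 − 2950) = 3431.3/260 = 13.2 km.

13.2 km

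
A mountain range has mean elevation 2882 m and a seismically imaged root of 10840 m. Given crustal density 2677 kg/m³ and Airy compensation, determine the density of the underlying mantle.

3390 kg/m³

Airy balance: ρ_c h = (ρ_m − ρ_c) r → ρ_m = ρ_c (1 + h/r).
ρ_m = 2677 × (1 + 2882 m/10840 m) = 3390 kg/m³.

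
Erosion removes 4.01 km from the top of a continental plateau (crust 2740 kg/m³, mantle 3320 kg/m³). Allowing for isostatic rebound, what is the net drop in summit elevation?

0.701 km

Rebound u = e ρ_c/ρ_m = 4.01 km × 2740/3320 = 3.309 km.
Net surface drop = e − u = 4.01 km − 3.309 km = e (ρ_m − ρ_c)/ρ_m = 0.701 km.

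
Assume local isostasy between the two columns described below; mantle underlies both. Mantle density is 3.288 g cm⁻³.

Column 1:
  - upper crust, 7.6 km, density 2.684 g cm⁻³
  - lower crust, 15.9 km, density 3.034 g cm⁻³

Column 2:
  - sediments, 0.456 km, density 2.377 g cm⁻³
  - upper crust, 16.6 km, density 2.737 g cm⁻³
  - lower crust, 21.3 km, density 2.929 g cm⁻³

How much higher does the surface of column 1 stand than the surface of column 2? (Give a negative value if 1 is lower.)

For any compensation level in the mantle, the mantle terms cancel and isostasy reduces to e = (Σt_1 − Σt_2) − (Σ(ρt)_1 − Σ(ρt)_2) / ρ_m.
Σt_1 = 23.5 km; Σt_2 = 38.356 km; Σ(ρt)_1 = 68.639; Σ(ρt)_2 = 108.905812 (in km·g cm⁻³).
e = (23.5 − 38.356) − (68.639 − 108.905812) / 3.288 = −2.61 km.

−2.61 km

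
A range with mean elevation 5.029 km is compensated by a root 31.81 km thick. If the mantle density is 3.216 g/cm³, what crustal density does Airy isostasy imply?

2.78 g/cm³

ρ_c h = (ρ_m − ρ_c) r → ρ_c (h + r) = ρ_m r → ρ_c = ρ_m r / (h + r).
ρ_c = 3.216 × 31.81 km / (5.029 km + 31.81 km) = 2.78 g/cm³.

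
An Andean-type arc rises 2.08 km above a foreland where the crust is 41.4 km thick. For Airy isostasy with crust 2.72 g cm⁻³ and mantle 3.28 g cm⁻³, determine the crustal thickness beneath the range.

53.6 km

Root depth r = h ρ_c / (ρ_m − ρ_c) = 2.08 km × 2.72 / 0.56 = 10.1 km.
Total thickness = T + h + r = 41.4 km + 2.08 km + 10.1 km = 53.6 km.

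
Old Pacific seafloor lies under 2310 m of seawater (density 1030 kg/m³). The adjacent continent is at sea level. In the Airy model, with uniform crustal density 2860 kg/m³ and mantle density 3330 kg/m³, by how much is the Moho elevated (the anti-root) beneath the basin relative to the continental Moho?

For local isostatic compensation: replacing crust with seawater at the top is compensated by replacing crust with mantle at the base: d (ρ_c − ρ_w) = a (ρ_m − ρ_c).
a = d (ρ_c − ρ_w)/(ρ_m − ρ_c) = 2310 m × 1830/470 = 8990 m.

8990 m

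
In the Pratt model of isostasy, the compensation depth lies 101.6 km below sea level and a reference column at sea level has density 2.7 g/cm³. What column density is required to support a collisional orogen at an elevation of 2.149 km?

Pratt balance: ρ_ref D = ρ (D + h).
ρ = ρ_ref D/(D + h) = 2.7 × 101.6 km/(101.6 km + 2.149 km) = 2.64 g/cm³.

2.64 g/cm³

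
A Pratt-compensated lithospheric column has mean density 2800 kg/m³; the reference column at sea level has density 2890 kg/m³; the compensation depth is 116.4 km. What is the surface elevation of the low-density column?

ρ_ref D = ρ (D + h) → h = D (ρ_ref − ρ)/ρ.
h = 116.4 km × (2890 − 2800)/2800 = 3.74 km.

3.74 km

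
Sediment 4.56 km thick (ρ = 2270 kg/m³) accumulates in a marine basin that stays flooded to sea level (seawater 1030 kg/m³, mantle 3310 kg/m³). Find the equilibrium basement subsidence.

2.48 km

Submarine loading: the sediment displaces seawater, and the subsidence is in turn flooded, so s (ρ_m − ρ_w) = t (ρ_sed − ρ_w).
s = 4.56 km × (2270 − 1030) / (3310 − 1030) = 2.48 km.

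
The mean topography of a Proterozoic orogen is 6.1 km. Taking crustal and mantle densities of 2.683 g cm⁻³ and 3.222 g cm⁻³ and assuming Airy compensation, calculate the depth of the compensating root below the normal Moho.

Isostatic balance requires: the weight of the topography is balanced by the buoyancy of the root, ρ_c h = (ρ_m − ρ_c) r.
r = h · ρ_c / (ρ_m − ρ_c) = 6.1 km × 2.683 / (3.222 − 2.683) = 30.4 km.

30.4 km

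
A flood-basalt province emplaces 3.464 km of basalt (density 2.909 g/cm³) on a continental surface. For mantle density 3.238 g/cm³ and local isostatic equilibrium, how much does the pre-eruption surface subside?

Subaerial loading: s = t ρ_load / ρ_m.
s = 3.464 km × 2.909/3.238 = 3.11 km.

3.11 km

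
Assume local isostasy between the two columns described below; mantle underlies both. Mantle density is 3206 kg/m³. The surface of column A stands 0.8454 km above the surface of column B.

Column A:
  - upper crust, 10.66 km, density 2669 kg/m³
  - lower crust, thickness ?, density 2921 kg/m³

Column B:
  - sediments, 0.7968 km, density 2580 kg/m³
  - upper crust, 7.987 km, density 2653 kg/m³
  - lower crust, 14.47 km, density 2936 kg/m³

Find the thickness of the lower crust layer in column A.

Take the compensation level at the base of the deeper column (depth z_c below the surface of column A) and equate Σ ρ_i t_i down to z_c; mantle fills any gap and the z_c terms cancel.
Column A: 10.66×2669 + x×2921 + (z_c − 10.66 − x)×3206
Column B: 0.8454×0 + 0.7968×2580 + 7.987×2653 + 14.47×2936 + (z_c − 0.8454 − 23.2538)×3206
The z_c×3206 term appears on both sides and cancels. Collect the known terms of each column as K = Σ(ρt)_known − 3206 × (depth of known layers): K_A = 28451.54 − 3206×10.66 = −5724.42; K_B = 65729.175 − 3206×(0.8454 + 23.2538) = −11532.8602.
Balance: K_A − x×(3206 − 2921) = K_B, so x = (K_A − K_B)/(3206 − 2921) = 5808.44/285 = 20.4 km.

20.4 km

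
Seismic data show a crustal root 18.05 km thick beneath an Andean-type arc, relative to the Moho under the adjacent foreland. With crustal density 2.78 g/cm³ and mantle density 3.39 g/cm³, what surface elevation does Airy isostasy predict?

By Archimedes' principle applied to the lithosphere: ρ_c h = (ρ_m − ρ_c) r.
h = r (ρ_m − ρ_c) / ρ_c = 18.05 km × (3.39 − 2.78) / 2.78 = 3.96 km.

3.96 km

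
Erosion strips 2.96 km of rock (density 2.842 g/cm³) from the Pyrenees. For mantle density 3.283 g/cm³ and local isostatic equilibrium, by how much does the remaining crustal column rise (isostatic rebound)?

Unloading: uplift u = e ρ_c/ρ_m = 2.96 km × 2.842/3.283 = 2.56 km.

2.56 km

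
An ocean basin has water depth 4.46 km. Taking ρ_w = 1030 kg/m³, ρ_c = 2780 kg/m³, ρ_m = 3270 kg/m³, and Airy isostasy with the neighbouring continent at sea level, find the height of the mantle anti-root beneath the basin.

15.9 km

Isostatic balance requires: replacing crust with seawater at the top is compensated by replacing crust with mantle at the base: d (ρ_c − ρ_w) = a (ρ_m − ρ_c).
a = d (ρ_c − ρ_w)/(ρ_m − ρ_c) = 4.46 km × 1750/490 = 15.9 km.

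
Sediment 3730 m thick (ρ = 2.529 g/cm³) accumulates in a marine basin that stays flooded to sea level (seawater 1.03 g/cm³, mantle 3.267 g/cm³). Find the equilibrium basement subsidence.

2500 m

Submarine loading: the sediment displaces seawater, and the subsidence is in turn flooded, so s (ρ_m − ρ_w) = t (ρ_sed − ρ_w).
s = 3730 m × (2.529 − 1.03) / (3.267 − 1.03) = 2500 m.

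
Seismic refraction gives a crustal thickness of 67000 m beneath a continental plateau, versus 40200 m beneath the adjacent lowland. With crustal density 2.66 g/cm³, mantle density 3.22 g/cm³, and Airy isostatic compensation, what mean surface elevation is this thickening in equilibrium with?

4660 m

Excess crust Δ = 67000 m − 40200 m = 26800 m, split between elevation h and root r with h + r = Δ.
Airy balance ρ_c h = (ρ_m − ρ_c) r gives r = h ρ_c/(ρ_m − ρ_c), so h (1 + ρ_c/(ρ_m − ρ_c)) = Δ, i.e. h = Δ (ρ_m − ρ_c)/ρ_m.
h = 26800 m × 0.56/3.22 = 4660 m.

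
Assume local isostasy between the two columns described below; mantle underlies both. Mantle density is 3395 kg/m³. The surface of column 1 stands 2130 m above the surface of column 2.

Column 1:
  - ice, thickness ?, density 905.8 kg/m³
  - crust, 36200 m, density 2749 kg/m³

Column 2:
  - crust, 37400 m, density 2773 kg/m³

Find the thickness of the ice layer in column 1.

Take the compensation level at the base of the deeper column (depth z_c below the surface of column 1) and equate Σ ρ_i t_i down to z_c; mantle fills any gap and the z_c terms cancel.
Column 1: x×905.8 + 36200×2749 + (z_c − 36200 − x)×3395
Column 2: 2130×0 + 37400×2773 + (z_c − 2130 − 37400)×3395
The z_c×3395 term appears on both sides and cancels. Collect the known terms of each column as K = Σ(ρt)_known − 3395 × (depth of known layers): K_1 = 99513800 − 3395×36200 = −23385200; K_2 = 103710200 − 3395×(2130 + 37400) = −30494150.
Balance: K_1 − x×(3395 − 905.8) = K_2, so x = (K_1 − K_2)/(3395 − 905.8) = 7108950/2489.2 = 2860 m.

2860 m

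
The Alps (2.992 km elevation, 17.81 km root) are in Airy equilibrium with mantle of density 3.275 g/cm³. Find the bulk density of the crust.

2.8 g/cm³

ρ_c h = (ρ_m − ρ_c) r → ρ_c (h + r) = ρ_m r → ρ_c = ρ_m r / (h + r).
ρ_c = 3.275 × 17.81 km / (2.992 km + 17.81 km) = 2.8 g/cm³.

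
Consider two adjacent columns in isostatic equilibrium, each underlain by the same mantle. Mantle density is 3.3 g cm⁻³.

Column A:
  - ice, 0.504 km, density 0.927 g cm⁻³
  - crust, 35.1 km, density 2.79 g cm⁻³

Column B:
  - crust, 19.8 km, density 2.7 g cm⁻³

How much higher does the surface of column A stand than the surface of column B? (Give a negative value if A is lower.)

2.19 km

For any compensation level in the mantle, the mantle terms cancel and isostasy reduces to e = (Σt_A − Σt_B) − (Σ(ρt)_A − Σ(ρt)_B) / ρ_m.
Σt_A = 35.604 km; Σt_B = 19.8 km; Σ(ρt)_A = 98.396208; Σ(ρt)_B = 53.46 (in km·g cm⁻³).
e = (35.604 − 19.8) − (98.396208 − 53.46) / 3.3 = 2.19 km.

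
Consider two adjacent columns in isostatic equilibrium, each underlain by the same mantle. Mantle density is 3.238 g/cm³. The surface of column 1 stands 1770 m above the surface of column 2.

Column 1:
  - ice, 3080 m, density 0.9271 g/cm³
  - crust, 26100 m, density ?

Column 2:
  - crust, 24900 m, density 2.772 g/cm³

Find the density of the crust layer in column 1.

2.85 g/cm³

Take the compensation level at the base of the deeper column (depth z_c below the surface of column 1) and equate Σ ρ_i t_i down to z_c; mantle fills any gap and the z_c terms cancel.
Column 1: 3080×0.9271 + 26100×ρ + (z_c − 29180)×3.238
Column 2: 1770×0 + 24900×2.772 + (z_c − 1770 − 24900)×3.238
The z_c×3.238 term appears on both sides and cancels. Collect the known terms of each column as K = Σ(ρt)_known − 3.238 × (depth of known layers): K_1 = 2855.468 − 3.238×29180 = −91629.372; K_2 = 69022.8 − 3.238×(1770 + 24900) = −17334.66.
Balance: K_1 + 26100×ρ = K_2, so ρ = (K_2 − K_1)/26100 = 74294.7/26100 = 2.85 g/cm³.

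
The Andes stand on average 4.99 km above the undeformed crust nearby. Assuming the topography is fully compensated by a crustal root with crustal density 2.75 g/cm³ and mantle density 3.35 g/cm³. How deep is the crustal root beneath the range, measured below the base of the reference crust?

22.9 km

Balancing pressure at the compensation depth: the weight of the topography is balanced by the buoyancy of the root, ρ_c h = (ρ_m − ρ_c) r.
r = h · ρ_c / (ρ_m − ρ_c) = 4.99 km × 2.75 / (3.35 − 2.75) = 22.9 km.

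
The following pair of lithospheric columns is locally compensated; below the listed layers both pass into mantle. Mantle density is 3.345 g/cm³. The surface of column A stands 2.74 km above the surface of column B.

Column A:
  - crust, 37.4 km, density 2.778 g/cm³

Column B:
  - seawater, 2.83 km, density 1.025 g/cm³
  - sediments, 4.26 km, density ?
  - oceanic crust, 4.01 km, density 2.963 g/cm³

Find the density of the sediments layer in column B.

2.42 g/cm³

Take the compensation level at the base of the deeper column (depth z_c below the surface of column A) and equate Σ ρ_i t_i down to z_c; mantle fills any gap and the z_c terms cancel.
Column A: 37.4×2.778 + (z_c − 37.4)×3.345
Column B: 2.74×0 + 2.83×1.025 + 4.26×ρ + 4.01×2.963 + (z_c − 2.74 − 11.1)×3.345
The z_c×3.345 term appears on both sides and cancels. Collect the known terms of each column as K = Σ(ρt)_known − 3.345 × (depth of known layers): K_A = 103.8972 − 3.345×37.4 = −21.2058; K_B = 14.78238 − 3.345×(2.74 + 11.1) = −31.51242.
Balance: K_A = K_B + 4.26×ρ, so ρ = (K_A − K_B)/4.26 = 10.3066/4.26 = 2.42 g/cm³.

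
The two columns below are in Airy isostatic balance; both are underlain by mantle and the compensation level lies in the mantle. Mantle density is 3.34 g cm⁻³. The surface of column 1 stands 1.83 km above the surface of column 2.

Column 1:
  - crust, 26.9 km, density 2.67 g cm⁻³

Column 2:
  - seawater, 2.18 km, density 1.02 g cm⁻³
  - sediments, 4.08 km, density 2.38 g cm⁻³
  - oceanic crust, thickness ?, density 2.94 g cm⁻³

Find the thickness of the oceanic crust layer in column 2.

7.34 km

Take the compensation level at the base of the deeper column (depth z_c below the surface of column 1) and equate Σ ρ_i t_i down to z_c; mantle fills any gap and the z_c terms cancel.
Column 1: 26.9×2.67 + (z_c − 26.9)×3.34
Column 2: 1.83×0 + 2.18×1.02 + 4.08×2.38 + x×2.94 + (z_c − 1.83 − 6.26 − x)×3.34
The z_c×3.34 term appears on both sides and cancels. Collect the known terms of each column as K = Σ(ρt)_known − 3.34 × (depth of known layers): K_1 = 71.823 − 3.34×26.9 = −18.023; K_2 = 11.934 − 3.34×(1.83 + 6.26) = −15.0866.
Balance: K_1 = K_2 − x×(3.34 − 2.94), so x = (K_2 − K_1)/(3.34 − 2.94) = 2.9364/0.4 = 7.34 km.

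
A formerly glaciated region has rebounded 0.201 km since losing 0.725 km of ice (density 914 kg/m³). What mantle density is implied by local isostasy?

3300 kg/m³

ρ_m = ρ_ice t / u = 914 × 0.725 km/0.201 km = 3300 kg/m³.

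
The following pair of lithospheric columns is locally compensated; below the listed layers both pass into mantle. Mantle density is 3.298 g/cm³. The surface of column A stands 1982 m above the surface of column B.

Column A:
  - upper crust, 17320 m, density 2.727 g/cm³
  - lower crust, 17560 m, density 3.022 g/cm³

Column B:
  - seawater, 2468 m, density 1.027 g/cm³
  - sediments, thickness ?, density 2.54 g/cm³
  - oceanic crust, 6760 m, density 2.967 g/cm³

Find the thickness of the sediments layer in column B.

Take the compensation level at the base of the deeper column (depth z_c below the surface of column A) and equate Σ ρ_i t_i down to z_c; mantle fills any gap and the z_c terms cancel.
Column A: 17320×2.727 + 17560×3.022 + (z_c − 34880)×3.298
Column B: 1982×0 + 2468×1.027 + x×2.54 + 6760×2.967 + (z_c − 1982 − 9228 − x)×3.298
The z_c×3.298 term appears on both sides and cancels. Collect the known terms of each column as K = Σ(ρt)_known − 3.298 × (depth of known layers): K_A = 100297.96 − 3.298×34880 = −14736.28; K_B = 22591.556 − 3.298×(1982 + 9228) = −14379.024.
Balance: K_A = K_B − x×(3.298 − 2.54), so x = (K_B − K_A)/(3.298 − 2.54) = 357.256/0.758 = 471 m.

471 m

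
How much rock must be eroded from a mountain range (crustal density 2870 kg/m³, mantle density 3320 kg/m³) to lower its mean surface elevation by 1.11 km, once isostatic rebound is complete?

Net drop Δ = e − u = e − e ρ_c/ρ_m = e (ρ_m − ρ_c)/ρ_m.
e = Δ ρ_m/(ρ_m − ρ_c) = 1.11 km × 3320/450 = 8.19 km.

8.19 km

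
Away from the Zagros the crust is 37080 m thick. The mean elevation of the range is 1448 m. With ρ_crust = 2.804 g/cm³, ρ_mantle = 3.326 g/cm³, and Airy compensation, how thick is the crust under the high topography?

Root depth r = h ρ_c / (ρ_m − ρ_c) = 1448 m × 2.804 / 0.522 = 7778 m.
Total thickness = T + h + r = 37080 m + 1448 m + 7778 m = 46300 m.

46300 m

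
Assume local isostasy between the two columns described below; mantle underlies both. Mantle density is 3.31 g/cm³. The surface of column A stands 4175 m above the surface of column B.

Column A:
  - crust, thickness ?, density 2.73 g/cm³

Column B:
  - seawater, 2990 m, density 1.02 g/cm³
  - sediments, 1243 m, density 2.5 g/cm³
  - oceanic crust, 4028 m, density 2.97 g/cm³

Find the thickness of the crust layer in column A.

Take the compensation level at the base of the deeper column (depth z_c below the surface of column A) and equate Σ ρ_i t_i down to z_c; mantle fills any gap and the z_c terms cancel.
Column A: x×2.73 + (z_c − 0 − x)×3.31
Column B: 4175×0 + 2990×1.02 + 1243×2.5 + 4028×2.97 + (z_c − 4175 − 8261)×3.31
The z_c×3.31 term appears on both sides and cancels. Collect the known terms of each column as K = Σ(ρt)_known − 3.31 × (depth of known layers): K_A = 0 − 3.31×0 = 0; K_B = 18120.46 − 3.31×(4175 + 8261) = −23042.7.
Balance: K_A − x×(3.31 − 2.73) = K_B, so x = (K_A − K_B)/(3.31 − 2.73) = 23042.7/0.58 = 39700 m.

39700 m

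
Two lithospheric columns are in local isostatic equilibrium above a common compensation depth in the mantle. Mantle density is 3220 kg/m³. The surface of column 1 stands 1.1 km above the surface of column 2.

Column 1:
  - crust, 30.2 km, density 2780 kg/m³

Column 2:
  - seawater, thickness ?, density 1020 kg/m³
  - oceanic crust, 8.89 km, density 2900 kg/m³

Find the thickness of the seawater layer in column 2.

Take the compensation level at the base of the deeper column (depth z_c below the surface of column 1) and equate Σ ρ_i t_i down to z_c; mantle fills any gap and the z_c terms cancel.
Column 1: 30.2×2780 + (z_c − 30.2)×3220
Column 2: 1.1×0 + x×1020 + 8.89×2900 + (z_c − 1.1 − 8.89 − x)×3220
The z_c×3220 term appears on both sides and cancels. Collect the known terms of each column as K = Σ(ρt)_known − 3220 × (depth of known layers): K_1 = 83956 − 3220×30.2 = −13288; K_2 = 25781 − 3220×(1.1 + 8.89) = −6386.8.
Balance: K_1 = K_2 − x×(3220 − 1020), so x = (K_2 − K_1)/(3220 − 1020) = 6901.2/2200 = 3.14 km.

3.14 km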